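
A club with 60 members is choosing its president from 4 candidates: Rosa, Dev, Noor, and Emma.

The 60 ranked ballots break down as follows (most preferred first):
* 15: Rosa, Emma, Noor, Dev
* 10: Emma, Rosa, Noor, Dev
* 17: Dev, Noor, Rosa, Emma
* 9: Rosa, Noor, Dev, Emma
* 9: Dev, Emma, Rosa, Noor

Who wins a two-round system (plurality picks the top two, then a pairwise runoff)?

Rosa

Round 1 first-place votes: Rosa 24, Dev 26, Noor 0, Emma 10. Dev and Rosa advance.
Runoff: Dev is ranked above Rosa on 26 ballots, Rosa above Dev on 34.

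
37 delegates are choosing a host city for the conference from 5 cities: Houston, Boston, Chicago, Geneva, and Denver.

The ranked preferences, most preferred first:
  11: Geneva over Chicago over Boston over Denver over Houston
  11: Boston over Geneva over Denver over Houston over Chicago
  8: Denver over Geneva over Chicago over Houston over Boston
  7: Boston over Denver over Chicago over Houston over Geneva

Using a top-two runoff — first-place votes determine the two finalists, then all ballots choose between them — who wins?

Round 1 first-place votes: Houston 0, Boston 18, Chicago 0, Geneva 11, Denver 8. Boston and Geneva advance.
Runoff: Boston is ranked above Geneva on 18 ballots, Geneva above Boston on 19.

Geneva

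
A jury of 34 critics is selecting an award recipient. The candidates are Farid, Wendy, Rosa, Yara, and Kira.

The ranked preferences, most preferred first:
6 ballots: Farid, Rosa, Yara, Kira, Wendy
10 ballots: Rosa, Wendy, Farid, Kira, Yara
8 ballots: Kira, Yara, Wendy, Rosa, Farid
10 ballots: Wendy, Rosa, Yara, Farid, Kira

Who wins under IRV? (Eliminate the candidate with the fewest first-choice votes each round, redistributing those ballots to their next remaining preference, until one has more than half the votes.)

Wendy

Round 1: Farid 6, Wendy 10, Rosa 10, Yara 0, Kira 8. Yara eliminated.
Round 2: Farid 6, Wendy 10, Rosa 10, Kira 8. Farid eliminated.
Round 3: Wendy 10, Rosa 16, Kira 8. Kira eliminated.
Round 4: Wendy 18, Rosa 16. Wendy has a majority (≥18).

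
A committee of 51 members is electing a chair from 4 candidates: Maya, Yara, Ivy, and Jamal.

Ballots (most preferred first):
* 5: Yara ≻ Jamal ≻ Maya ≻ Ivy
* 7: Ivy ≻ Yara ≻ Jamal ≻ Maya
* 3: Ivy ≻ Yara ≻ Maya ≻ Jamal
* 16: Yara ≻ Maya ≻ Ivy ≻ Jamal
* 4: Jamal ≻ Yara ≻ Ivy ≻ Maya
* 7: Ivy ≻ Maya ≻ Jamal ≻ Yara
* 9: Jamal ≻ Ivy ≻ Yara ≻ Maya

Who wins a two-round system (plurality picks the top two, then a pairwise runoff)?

Ivy

Round 1 first-place votes: Maya 0, Yara 21, Ivy 17, Jamal 13. Yara and Ivy advance.
Runoff: Yara is ranked above Ivy on 25 ballots, Ivy above Yara on 26.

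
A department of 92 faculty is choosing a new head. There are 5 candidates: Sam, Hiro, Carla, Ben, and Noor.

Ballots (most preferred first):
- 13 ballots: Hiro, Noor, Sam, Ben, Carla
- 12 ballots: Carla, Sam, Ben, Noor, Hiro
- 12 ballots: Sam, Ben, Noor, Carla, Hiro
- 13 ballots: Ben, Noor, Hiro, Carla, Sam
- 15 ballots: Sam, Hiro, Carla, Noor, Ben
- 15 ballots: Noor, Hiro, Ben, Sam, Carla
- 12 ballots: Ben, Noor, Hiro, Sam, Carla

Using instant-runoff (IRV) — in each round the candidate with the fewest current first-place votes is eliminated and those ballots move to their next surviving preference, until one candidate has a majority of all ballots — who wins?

Noor

Round 1: Sam 27, Hiro 13, Carla 12, Ben 25, Noor 15. Carla eliminated.
Round 2: Sam 39, Hiro 13, Ben 25, Noor 15. Hiro eliminated.
Round 3: Sam 39, Ben 25, Noor 28. Ben eliminated.
Round 4: Sam 39, Noor 53. Noor has a majority (≥47).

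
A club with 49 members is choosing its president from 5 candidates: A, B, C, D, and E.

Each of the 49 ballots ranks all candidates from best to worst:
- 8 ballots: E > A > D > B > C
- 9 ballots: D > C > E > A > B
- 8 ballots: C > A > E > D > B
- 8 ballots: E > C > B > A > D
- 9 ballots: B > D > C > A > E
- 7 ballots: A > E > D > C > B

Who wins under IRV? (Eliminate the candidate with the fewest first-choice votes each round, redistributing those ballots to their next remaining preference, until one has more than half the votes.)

E

Round 1: A 7, B 9, C 8, D 9, E 16. A eliminated.
Round 2: B 9, C 8, D 9, E 23. C eliminated.
Round 3: B 9, D 9, E 31. E has a majority (≥25).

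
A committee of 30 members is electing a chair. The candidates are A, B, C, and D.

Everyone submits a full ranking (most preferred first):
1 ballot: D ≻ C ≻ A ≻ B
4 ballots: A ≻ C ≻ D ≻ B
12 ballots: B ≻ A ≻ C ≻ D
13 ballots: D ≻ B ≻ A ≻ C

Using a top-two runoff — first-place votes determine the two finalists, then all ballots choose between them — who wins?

D

Round 1 first-place votes: A 4, B 12, C 0, D 14. D and B advance.
Runoff: D is ranked above B on 18 ballots, B above D on 12.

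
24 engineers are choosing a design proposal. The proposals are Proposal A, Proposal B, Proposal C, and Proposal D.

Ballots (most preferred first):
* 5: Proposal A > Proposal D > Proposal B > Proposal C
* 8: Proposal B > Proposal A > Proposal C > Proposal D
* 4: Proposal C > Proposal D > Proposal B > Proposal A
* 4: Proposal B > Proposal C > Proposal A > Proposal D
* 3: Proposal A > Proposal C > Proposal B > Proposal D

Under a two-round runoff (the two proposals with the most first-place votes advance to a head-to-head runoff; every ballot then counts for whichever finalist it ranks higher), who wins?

Proposal B

Round 1 first-place votes: Proposal A 8, Proposal B 12, Proposal C 4, Proposal D 0. Proposal B and Proposal A advance.
Runoff: Proposal B is ranked above Proposal A on 16 ballots, Proposal A above Proposal B on 8.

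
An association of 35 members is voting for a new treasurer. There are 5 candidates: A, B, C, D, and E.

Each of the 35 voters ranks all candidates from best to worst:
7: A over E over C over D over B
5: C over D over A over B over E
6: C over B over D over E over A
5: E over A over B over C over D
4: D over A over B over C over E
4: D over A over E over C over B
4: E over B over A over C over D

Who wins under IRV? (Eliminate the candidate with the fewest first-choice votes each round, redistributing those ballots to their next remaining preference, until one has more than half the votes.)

Round 1: A 7, B 0, C 11, D 8, E 9. B eliminated.
Round 2: A 7, C 11, D 8, E 9. A eliminated.
Round 3: C 11, D 8, E 16. D eliminated.
Round 4: C 15, E 20. E has a majority (≥18).

E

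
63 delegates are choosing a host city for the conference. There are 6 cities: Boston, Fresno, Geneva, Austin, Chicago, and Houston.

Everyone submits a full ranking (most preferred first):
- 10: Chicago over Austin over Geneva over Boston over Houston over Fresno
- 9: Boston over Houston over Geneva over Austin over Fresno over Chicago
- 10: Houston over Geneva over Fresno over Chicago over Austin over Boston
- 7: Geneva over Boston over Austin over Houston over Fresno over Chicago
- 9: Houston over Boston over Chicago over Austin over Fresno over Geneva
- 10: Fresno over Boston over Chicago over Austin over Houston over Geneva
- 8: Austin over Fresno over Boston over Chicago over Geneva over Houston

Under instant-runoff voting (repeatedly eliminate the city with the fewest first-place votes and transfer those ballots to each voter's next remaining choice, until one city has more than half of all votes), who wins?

Round 1: Boston 9, Fresno 10, Geneva 7, Austin 8, Chicago 10, Houston 19. Geneva eliminated.
Round 2: Boston 16, Fresno 10, Austin 8, Chicago 10, Houston 19. Austin eliminated.
Round 3: Boston 16, Fresno 18, Chicago 10, Houston 19. Chicago eliminated.
Round 4: Boston 26, Fresno 18, Houston 19. Fresno eliminated.
Round 5: Boston 44, Houston 19. Boston has a majority (≥32).

Boston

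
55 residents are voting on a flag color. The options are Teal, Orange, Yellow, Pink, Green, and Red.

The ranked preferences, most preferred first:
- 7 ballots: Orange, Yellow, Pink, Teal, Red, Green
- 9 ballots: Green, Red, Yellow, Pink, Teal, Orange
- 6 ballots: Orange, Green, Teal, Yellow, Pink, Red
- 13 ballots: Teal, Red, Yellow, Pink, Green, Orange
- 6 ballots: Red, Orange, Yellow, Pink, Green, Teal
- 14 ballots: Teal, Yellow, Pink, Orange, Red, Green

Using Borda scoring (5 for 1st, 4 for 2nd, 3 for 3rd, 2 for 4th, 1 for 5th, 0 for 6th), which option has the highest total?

Yellow

Teal: 7×2 + 9×1 + 6×3 + 13×5 + 6×0 + 14×5 = 176
Orange: 7×5 + 9×0 + 6×5 + 13×0 + 6×4 + 14×2 = 117
Yellow: 7×4 + 9×3 + 6×2 + 13×3 + 6×3 + 14×4 = 180
Pink: 7×3 + 9×2 + 6×1 + 13×2 + 6×2 + 14×3 = 125
Green: 7×0 + 9×5 + 6×4 + 13×1 + 6×1 + 14×0 = 88
Red: 7×1 + 9×4 + 6×0 + 13×4 + 6×5 + 14×1 = 139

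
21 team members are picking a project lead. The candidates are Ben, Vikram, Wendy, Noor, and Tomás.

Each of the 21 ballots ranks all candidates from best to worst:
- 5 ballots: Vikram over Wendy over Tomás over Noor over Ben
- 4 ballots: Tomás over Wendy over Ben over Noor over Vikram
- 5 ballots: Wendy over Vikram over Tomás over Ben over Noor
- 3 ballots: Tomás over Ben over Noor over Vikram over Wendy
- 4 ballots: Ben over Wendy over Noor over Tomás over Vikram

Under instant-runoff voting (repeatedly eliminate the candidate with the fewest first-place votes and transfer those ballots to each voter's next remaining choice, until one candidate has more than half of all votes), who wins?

Wendy

Round 1: Ben 4, Vikram 5, Wendy 5, Noor 0, Tomás 7. Noor eliminated.
Round 2: Ben 4, Vikram 5, Wendy 5, Tomás 7. Ben eliminated.
Round 3: Vikram 5, Wendy 9, Tomás 7. Vikram eliminated.
Round 4: Wendy 14, Tomás 7. Wendy has a majority (≥11).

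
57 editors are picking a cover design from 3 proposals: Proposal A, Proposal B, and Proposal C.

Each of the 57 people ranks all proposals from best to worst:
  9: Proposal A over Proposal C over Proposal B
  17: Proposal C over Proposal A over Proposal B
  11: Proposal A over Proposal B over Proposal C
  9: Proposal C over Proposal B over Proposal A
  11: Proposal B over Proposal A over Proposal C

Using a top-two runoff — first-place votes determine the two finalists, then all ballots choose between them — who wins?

Proposal A

Round 1 first-place votes: Proposal A 20, Proposal B 11, Proposal C 26. Proposal C and Proposal A advance.
Runoff: Proposal C is ranked above Proposal A on 26 ballots, Proposal A above Proposal C on 31.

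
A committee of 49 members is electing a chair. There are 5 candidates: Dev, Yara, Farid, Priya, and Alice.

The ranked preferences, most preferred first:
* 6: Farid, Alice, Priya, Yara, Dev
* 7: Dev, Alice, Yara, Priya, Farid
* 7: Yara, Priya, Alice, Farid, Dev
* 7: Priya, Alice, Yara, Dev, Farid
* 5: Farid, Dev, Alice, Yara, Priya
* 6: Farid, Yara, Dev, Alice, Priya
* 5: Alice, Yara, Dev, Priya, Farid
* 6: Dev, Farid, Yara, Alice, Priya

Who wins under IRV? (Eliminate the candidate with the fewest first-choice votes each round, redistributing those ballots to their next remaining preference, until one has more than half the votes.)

Round 1: Dev 13, Yara 7, Farid 17, Priya 7, Alice 5. Alice eliminated.
Round 2: Dev 13, Yara 12, Farid 17, Priya 7. Priya eliminated.
Round 3: Dev 13, Yara 19, Farid 17. Dev eliminated.
Round 4: Yara 26, Farid 23. Yara has a majority (≥25).

Yara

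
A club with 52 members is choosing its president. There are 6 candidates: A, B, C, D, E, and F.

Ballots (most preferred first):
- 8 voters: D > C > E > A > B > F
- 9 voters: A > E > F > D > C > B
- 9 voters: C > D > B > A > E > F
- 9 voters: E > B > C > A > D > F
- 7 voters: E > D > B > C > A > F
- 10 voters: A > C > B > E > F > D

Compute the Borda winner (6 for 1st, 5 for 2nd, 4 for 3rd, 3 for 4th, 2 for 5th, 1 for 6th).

A: 8×3 + 9×6 + 9×3 + 9×3 + 7×2 + 10×6 = 206
B: 8×2 + 9×1 + 9×4 + 9×5 + 7×4 + 10×4 = 174
C: 8×5 + 9×2 + 9×6 + 9×4 + 7×3 + 10×5 = 219
D: 8×6 + 9×3 + 9×5 + 9×2 + 7×5 + 10×1 = 183
E: 8×4 + 9×5 + 9×2 + 9×6 + 7×6 + 10×3 = 221
F: 8×1 + 9×4 + 9×1 + 9×1 + 7×1 + 10×2 = 89

E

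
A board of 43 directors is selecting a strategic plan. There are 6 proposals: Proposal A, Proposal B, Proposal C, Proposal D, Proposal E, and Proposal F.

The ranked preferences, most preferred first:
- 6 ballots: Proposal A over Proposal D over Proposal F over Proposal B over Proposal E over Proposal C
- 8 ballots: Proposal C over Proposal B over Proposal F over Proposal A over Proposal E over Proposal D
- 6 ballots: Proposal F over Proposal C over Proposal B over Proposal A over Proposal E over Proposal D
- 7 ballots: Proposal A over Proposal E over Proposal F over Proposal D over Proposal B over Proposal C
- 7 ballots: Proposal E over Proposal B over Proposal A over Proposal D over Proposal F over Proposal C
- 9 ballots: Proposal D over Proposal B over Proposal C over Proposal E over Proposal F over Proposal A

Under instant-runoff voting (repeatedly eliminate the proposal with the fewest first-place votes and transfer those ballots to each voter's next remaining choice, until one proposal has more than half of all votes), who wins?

Round 1: Proposal A 13, Proposal B 0, Proposal C 8, Proposal D 9, Proposal E 7, Proposal F 6. Proposal B eliminated.
Round 2: Proposal A 13, Proposal C 8, Proposal D 9, Proposal E 7, Proposal F 6. Proposal F eliminated.
Round 3: Proposal A 13, Proposal C 14, Proposal D 9, Proposal E 7. Proposal E eliminated.
Round 4: Proposal A 20, Proposal C 14, Proposal D 9. Proposal D eliminated.
Round 5: Proposal A 20, Proposal C 23. Proposal C has a majority (≥22).

Proposal C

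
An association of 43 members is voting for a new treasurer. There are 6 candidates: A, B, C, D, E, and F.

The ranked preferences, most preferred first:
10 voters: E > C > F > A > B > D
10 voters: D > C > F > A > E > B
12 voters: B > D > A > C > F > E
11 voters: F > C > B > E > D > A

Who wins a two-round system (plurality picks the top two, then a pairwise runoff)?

Round 1 first-place votes: A 0, B 12, C 0, D 10, E 10, F 11. B and F advance.
Runoff: B is ranked above F on 12 ballots, F above B on 31.

F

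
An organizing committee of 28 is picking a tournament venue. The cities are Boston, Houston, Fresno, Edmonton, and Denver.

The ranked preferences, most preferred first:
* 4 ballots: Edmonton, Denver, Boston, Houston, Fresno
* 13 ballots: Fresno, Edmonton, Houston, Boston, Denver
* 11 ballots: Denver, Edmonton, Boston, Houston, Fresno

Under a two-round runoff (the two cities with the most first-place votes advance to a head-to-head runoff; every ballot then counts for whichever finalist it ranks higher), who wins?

Denver

Round 1 first-place votes: Boston 0, Houston 0, Fresno 13, Edmonton 4, Denver 11. Fresno and Denver advance.
Runoff: Fresno is ranked above Denver on 13 ballots, Denver above Fresno on 15.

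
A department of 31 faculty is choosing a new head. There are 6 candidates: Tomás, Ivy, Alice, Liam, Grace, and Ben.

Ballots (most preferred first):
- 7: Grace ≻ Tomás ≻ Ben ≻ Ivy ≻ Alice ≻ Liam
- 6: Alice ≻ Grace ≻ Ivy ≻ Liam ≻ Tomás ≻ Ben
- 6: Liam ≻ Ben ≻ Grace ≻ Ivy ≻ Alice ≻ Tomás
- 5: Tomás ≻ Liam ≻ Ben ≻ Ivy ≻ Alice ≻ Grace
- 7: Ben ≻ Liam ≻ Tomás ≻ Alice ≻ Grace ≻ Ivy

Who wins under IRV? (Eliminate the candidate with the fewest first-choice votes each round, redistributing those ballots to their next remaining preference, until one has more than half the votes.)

Liam

Round 1: Tomás 5, Ivy 0, Alice 6, Liam 6, Grace 7, Ben 7. Ivy eliminated.
Round 2: Tomás 5, Alice 6, Liam 6, Grace 7, Ben 7. Tomás eliminated.
Round 3: Alice 6, Liam 11, Grace 7, Ben 7. Alice eliminated.
Round 4: Liam 11, Grace 13, Ben 7. Ben eliminated.
Round 5: Liam 18, Grace 13. Liam has a majority (≥16).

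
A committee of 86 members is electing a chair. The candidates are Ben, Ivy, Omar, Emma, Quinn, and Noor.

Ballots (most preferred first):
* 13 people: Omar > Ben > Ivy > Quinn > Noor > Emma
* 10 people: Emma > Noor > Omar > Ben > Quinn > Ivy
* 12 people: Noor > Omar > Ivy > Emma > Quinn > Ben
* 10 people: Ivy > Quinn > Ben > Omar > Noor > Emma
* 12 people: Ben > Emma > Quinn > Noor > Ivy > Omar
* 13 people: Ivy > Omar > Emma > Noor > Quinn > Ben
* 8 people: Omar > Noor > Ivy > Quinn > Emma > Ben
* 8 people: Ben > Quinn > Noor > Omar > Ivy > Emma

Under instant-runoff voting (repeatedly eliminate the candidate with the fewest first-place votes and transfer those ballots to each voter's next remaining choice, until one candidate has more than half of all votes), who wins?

Round 1: Ben 20, Ivy 23, Omar 21, Emma 10, Quinn 0, Noor 12. Quinn eliminated.
Round 2: Ben 20, Ivy 23, Omar 21, Emma 10, Noor 12. Emma eliminated.
Round 3: Ben 20, Ivy 23, Omar 21, Noor 22. Ben eliminated.
Round 4: Ivy 23, Omar 21, Noor 42. Omar eliminated.
Round 5: Ivy 36, Noor 50. Noor has a majority (≥44).

Noor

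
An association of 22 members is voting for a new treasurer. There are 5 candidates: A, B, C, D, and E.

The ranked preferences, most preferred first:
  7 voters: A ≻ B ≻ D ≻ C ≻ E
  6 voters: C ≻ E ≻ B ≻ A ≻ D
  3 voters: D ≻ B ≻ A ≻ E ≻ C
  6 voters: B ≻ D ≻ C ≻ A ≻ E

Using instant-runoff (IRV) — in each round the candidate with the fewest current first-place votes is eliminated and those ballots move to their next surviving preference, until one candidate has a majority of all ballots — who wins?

B

Round 1: A 7, B 6, C 6, D 3, E 0. E eliminated.
Round 2: A 7, B 6, C 6, D 3. D eliminated.
Round 3: A 7, B 9, C 6. C eliminated.
Round 4: A 7, B 15. B has a majority (≥12).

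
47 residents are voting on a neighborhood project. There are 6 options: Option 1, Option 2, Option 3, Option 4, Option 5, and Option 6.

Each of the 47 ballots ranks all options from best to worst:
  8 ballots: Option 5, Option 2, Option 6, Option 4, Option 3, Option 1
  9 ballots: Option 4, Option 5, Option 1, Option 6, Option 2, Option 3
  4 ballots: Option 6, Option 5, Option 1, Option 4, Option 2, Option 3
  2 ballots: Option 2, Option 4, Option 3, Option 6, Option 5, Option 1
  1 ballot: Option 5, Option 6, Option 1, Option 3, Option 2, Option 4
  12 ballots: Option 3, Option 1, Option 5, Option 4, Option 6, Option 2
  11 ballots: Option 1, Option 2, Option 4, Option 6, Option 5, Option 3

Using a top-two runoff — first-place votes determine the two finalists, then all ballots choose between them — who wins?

Round 1 first-place votes: Option 1 11, Option 2 2, Option 3 12, Option 4 9, Option 5 9, Option 6 4. Option 3 and Option 1 advance.
Runoff: Option 3 is ranked above Option 1 on 22 ballots, Option 1 above Option 3 on 25.

Option 1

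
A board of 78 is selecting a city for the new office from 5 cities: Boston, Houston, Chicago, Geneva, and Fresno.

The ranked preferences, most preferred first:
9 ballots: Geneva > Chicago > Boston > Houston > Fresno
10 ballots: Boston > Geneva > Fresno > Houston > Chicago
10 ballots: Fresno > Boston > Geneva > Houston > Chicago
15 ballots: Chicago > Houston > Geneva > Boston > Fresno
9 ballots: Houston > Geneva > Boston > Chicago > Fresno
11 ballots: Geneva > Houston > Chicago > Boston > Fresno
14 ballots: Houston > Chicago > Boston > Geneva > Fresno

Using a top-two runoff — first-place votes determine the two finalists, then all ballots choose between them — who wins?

Geneva

Round 1 first-place votes: Boston 10, Houston 23, Chicago 15, Geneva 20, Fresno 10. Houston and Geneva advance.
Runoff: Houston is ranked above Geneva on 38 ballots, Geneva above Houston on 40.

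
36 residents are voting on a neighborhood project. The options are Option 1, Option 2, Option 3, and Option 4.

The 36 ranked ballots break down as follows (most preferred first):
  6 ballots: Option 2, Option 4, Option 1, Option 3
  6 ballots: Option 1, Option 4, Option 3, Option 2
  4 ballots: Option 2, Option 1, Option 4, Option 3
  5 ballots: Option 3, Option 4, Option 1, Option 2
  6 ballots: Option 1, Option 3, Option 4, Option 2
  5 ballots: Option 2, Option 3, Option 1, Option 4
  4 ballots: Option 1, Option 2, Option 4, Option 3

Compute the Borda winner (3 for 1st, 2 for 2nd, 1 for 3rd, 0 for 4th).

Option 1: 6×1 + 6×3 + 4×2 + 5×1 + 6×3 + 5×1 + 4×3 = 72
Option 2: 6×3 + 6×0 + 4×3 + 5×0 + 6×0 + 5×3 + 4×2 = 53
Option 3: 6×0 + 6×1 + 4×0 + 5×3 + 6×2 + 5×2 + 4×0 = 43
Option 4: 6×2 + 6×2 + 4×1 + 5×2 + 6×1 + 5×0 + 4×1 = 48

Option 1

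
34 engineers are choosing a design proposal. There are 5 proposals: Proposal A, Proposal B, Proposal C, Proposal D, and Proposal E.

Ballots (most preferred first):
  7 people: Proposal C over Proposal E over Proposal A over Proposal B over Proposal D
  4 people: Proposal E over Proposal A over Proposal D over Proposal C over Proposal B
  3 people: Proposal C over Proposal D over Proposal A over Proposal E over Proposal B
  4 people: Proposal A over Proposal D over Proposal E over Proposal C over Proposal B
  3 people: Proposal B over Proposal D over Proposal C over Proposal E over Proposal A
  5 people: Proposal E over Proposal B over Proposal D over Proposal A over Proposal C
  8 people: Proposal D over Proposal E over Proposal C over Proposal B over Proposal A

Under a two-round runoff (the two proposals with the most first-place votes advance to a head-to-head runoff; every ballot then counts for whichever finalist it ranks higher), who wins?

Round 1 first-place votes: Proposal A 4, Proposal B 3, Proposal C 10, Proposal D 8, Proposal E 9. Proposal C and Proposal E advance.
Runoff: Proposal C is ranked above Proposal E on 13 ballots, Proposal E above Proposal C on 21.

Proposal E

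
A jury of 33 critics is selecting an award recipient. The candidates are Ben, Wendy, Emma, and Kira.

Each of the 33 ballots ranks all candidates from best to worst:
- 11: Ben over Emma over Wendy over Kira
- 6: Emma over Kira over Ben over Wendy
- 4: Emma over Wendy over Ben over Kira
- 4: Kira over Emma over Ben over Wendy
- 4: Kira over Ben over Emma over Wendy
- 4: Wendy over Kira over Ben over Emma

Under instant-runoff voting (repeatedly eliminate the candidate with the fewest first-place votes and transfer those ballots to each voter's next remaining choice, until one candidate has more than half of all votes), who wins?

Round 1: Ben 11, Wendy 4, Emma 10, Kira 8. Wendy eliminated.
Round 2: Ben 11, Emma 10, Kira 12. Emma eliminated.
Round 3: Ben 15, Kira 18. Kira has a majority (≥17).

Kira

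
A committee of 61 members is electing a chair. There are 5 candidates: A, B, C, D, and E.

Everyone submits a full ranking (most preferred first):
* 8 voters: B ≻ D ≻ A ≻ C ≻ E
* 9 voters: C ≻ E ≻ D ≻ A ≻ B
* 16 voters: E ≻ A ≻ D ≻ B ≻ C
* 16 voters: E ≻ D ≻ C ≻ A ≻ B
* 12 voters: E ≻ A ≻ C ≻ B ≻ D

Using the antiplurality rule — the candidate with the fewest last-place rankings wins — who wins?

A

Last-place votes: A 0, B 25, C 16, D 12, E 8.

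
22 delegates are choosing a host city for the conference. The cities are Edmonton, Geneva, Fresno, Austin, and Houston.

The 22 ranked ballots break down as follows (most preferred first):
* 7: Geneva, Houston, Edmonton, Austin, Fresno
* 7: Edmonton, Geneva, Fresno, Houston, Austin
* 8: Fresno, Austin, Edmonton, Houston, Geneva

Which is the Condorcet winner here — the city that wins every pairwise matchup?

Edmonton

Edmonton vs Geneva: 15–7
Edmonton vs Fresno: 14–8
Edmonton vs Austin: 14–8
Edmonton vs Houston: 15–7
Edmonton beats every other city.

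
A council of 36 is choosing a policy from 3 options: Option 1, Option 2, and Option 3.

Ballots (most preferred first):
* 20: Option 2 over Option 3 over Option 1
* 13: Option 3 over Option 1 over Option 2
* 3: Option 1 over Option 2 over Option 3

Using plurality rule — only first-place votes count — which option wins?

First-place votes: Option 1 3, Option 2 20, Option 3 13.

Option 2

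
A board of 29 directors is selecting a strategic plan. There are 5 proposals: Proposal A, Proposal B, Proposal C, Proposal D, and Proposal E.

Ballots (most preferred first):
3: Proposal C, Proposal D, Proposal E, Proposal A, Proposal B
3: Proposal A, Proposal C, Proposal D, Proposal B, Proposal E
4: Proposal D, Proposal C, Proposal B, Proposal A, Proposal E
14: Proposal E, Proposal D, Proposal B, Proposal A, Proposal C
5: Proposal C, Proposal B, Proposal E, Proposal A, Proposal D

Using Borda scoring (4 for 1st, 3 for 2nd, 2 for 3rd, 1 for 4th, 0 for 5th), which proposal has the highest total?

Proposal D

Proposal A: 3×1 + 3×4 + 4×1 + 14×1 + 5×1 = 38
Proposal B: 3×0 + 3×1 + 4×2 + 14×2 + 5×3 = 54
Proposal C: 3×4 + 3×3 + 4×3 + 14×0 + 5×4 = 53
Proposal D: 3×3 + 3×2 + 4×4 + 14×3 + 5×0 = 73
Proposal E: 3×2 + 3×0 + 4×0 + 14×4 + 5×2 = 72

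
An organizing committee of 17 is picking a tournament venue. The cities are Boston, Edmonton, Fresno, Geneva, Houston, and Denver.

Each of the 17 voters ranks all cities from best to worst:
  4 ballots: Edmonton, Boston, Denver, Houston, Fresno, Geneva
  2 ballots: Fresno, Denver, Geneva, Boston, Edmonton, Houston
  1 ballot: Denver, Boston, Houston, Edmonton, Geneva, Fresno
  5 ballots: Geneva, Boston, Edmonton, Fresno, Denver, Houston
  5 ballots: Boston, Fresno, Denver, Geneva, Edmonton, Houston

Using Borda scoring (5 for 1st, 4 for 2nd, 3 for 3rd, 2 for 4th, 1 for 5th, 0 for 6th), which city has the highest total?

Boston: 4×4 + 2×2 + 1×4 + 5×4 + 5×5 = 69
Edmonton: 4×5 + 2×1 + 1×2 + 5×3 + 5×1 = 44
Fresno: 4×1 + 2×5 + 1×0 + 5×2 + 5×4 = 44
Geneva: 4×0 + 2×3 + 1×1 + 5×5 + 5×2 = 42
Houston: 4×2 + 2×0 + 1×3 + 5×0 + 5×0 = 11
Denver: 4×3 + 2×4 + 1×5 + 5×1 + 5×3 = 45

Boston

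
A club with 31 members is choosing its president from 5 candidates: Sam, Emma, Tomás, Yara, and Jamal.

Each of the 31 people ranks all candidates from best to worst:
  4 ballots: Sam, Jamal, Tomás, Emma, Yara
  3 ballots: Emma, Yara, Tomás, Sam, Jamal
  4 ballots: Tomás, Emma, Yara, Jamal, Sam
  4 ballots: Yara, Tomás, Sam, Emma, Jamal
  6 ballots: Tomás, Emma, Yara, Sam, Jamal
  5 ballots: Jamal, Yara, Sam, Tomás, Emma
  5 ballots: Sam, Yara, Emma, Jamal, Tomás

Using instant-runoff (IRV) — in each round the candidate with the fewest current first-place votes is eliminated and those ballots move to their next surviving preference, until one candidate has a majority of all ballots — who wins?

Yara

Round 1: Sam 9, Emma 3, Tomás 10, Yara 4, Jamal 5. Emma eliminated.
Round 2: Sam 9, Tomás 10, Yara 7, Jamal 5. Jamal eliminated.
Round 3: Sam 9, Tomás 10, Yara 12. Sam eliminated.
Round 4: Tomás 14, Yara 17. Yara has a majority (≥16).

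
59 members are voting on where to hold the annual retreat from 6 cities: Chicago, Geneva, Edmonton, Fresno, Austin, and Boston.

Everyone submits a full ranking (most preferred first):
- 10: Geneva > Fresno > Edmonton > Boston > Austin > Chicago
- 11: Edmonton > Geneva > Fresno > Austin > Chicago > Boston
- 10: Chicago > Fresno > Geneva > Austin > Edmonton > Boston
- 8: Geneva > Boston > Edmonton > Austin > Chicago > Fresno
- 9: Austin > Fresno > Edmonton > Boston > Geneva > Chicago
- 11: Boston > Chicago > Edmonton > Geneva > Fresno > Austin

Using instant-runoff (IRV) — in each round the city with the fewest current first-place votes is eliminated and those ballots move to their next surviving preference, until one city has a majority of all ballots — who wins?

Round 1: Chicago 10, Geneva 18, Edmonton 11, Fresno 0, Austin 9, Boston 11. Fresno eliminated.
Round 2: Chicago 10, Geneva 18, Edmonton 11, Austin 9, Boston 11. Austin eliminated.
Round 3: Chicago 10, Geneva 18, Edmonton 20, Boston 11. Chicago eliminated.
Round 4: Geneva 28, Edmonton 20, Boston 11. Boston eliminated.
Round 5: Geneva 28, Edmonton 31. Edmonton has a majority (≥30).

Edmonton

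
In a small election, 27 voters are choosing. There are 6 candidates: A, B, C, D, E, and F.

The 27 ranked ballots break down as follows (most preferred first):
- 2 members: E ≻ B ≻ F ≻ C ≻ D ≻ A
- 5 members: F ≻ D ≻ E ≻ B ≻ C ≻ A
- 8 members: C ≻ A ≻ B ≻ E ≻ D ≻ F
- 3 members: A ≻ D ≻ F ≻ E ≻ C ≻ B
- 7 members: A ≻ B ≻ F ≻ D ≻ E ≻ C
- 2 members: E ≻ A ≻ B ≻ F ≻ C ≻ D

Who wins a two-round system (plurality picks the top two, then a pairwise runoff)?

C

Round 1 first-place votes: A 10, B 0, C 8, D 0, E 4, F 5. A and C advance.
Runoff: A is ranked above C on 12 ballots, C above A on 15.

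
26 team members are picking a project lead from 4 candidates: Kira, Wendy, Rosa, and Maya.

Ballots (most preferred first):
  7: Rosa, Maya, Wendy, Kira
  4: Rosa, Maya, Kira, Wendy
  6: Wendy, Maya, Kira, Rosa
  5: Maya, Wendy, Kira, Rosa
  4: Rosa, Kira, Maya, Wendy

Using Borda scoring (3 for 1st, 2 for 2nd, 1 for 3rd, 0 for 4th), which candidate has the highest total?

Kira: 7×0 + 4×1 + 6×1 + 5×1 + 4×2 = 23
Wendy: 7×1 + 4×0 + 6×3 + 5×2 + 4×0 = 35
Rosa: 7×3 + 4×3 + 6×0 + 5×0 + 4×3 = 45
Maya: 7×2 + 4×2 + 6×2 + 5×3 + 4×1 = 53

Maya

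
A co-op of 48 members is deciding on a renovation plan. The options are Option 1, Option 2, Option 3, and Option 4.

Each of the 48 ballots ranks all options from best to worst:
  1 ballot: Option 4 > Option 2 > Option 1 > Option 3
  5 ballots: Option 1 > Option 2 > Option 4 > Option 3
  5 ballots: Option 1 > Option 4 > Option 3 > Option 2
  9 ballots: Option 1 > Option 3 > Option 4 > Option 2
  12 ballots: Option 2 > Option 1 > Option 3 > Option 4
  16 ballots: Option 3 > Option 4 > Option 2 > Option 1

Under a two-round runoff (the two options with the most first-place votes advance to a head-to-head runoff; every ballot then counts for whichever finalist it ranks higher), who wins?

Round 1 first-place votes: Option 1 19, Option 2 12, Option 3 16, Option 4 1. Option 1 and Option 3 advance.
Runoff: Option 1 is ranked above Option 3 on 32 ballots, Option 3 above Option 1 on 16.

Option 1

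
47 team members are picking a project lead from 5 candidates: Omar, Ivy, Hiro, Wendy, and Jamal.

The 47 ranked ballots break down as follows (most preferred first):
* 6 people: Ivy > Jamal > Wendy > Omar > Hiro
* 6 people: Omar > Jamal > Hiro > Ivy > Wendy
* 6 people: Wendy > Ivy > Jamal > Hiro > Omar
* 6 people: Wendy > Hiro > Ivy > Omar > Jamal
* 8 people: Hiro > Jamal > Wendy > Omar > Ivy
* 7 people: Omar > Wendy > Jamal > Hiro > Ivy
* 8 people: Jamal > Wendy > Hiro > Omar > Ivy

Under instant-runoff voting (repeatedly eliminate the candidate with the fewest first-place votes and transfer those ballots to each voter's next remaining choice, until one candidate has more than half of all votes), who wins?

Round 1: Omar 13, Ivy 6, Hiro 8, Wendy 12, Jamal 8. Ivy eliminated.
Round 2: Omar 13, Hiro 8, Wendy 12, Jamal 14. Hiro eliminated.
Round 3: Omar 13, Wendy 12, Jamal 22. Wendy eliminated.
Round 4: Omar 19, Jamal 28. Jamal has a majority (≥24).

Jamal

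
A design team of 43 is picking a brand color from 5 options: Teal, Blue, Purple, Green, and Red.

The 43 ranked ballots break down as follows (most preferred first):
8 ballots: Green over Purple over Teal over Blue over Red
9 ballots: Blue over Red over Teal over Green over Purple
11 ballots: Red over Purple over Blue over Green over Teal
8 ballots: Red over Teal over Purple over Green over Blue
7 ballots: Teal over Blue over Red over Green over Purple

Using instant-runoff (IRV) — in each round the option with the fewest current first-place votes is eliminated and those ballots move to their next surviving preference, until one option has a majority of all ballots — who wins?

Blue

Round 1: Teal 7, Blue 9, Purple 0, Green 8, Red 19. Purple eliminated.
Round 2: Teal 7, Blue 9, Green 8, Red 19. Teal eliminated.
Round 3: Blue 16, Green 8, Red 19. Green eliminated.
Round 4: Blue 24, Red 19. Blue has a majority (≥22).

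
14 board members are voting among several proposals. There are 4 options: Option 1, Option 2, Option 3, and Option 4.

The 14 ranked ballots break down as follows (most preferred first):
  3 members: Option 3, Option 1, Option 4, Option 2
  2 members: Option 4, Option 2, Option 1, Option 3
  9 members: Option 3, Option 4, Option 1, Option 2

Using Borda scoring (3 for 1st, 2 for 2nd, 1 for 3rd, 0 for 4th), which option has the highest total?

Option 1: 3×2 + 2×1 + 9×1 = 17
Option 2: 3×0 + 2×2 + 9×0 = 4
Option 3: 3×3 + 2×0 + 9×3 = 36
Option 4: 3×1 + 2×3 + 9×2 = 27

Option 3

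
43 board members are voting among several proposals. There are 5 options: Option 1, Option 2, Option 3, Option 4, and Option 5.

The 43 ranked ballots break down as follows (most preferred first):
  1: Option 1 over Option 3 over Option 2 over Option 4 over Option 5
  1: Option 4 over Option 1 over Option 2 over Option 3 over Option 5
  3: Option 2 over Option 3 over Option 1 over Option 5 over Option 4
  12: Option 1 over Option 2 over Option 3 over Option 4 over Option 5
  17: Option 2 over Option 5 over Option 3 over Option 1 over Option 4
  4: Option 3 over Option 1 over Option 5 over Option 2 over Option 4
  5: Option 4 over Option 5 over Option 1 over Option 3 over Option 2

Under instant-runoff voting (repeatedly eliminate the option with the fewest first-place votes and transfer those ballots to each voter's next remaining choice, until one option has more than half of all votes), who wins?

Round 1: Option 1 13, Option 2 20, Option 3 4, Option 4 6, Option 5 0. Option 5 eliminated.
Round 2: Option 1 13, Option 2 20, Option 3 4, Option 4 6. Option 3 eliminated.
Round 3: Option 1 17, Option 2 20, Option 4 6. Option 4 eliminated.
Round 4: Option 1 23, Option 2 20. Option 1 has a majority (≥22).

Option 1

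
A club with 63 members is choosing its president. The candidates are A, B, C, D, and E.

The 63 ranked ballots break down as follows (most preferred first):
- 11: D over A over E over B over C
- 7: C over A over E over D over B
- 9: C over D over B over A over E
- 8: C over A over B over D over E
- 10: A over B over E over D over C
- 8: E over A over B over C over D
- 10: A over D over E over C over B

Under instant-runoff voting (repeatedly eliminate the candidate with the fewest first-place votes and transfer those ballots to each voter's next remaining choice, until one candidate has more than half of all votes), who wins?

A

Round 1: A 20, B 0, C 24, D 11, E 8. B eliminated.
Round 2: A 20, C 24, D 11, E 8. E eliminated.
Round 3: A 28, C 24, D 11. D eliminated.
Round 4: A 39, C 24. A has a majority (≥32).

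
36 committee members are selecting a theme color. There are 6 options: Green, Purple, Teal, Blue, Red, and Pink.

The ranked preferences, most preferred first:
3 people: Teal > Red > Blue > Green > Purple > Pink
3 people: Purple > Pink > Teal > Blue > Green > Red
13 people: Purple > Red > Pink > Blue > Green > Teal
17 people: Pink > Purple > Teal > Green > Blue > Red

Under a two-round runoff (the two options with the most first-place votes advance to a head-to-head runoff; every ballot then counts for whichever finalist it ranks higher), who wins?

Round 1 first-place votes: Green 0, Purple 16, Teal 3, Blue 0, Red 0, Pink 17. Pink and Purple advance.
Runoff: Pink is ranked above Purple on 17 ballots, Purple above Pink on 19.

Purple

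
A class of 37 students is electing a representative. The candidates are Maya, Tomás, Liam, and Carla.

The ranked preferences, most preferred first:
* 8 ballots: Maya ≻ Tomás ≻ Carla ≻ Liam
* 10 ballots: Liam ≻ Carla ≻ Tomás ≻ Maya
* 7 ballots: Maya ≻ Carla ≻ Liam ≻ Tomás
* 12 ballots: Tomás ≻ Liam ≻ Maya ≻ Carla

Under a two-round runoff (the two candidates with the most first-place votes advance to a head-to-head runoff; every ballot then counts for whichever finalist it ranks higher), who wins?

Round 1 first-place votes: Maya 15, Tomás 12, Liam 10, Carla 0. Maya and Tomás advance.
Runoff: Maya is ranked above Tomás on 15 ballots, Tomás above Maya on 22.

Tomás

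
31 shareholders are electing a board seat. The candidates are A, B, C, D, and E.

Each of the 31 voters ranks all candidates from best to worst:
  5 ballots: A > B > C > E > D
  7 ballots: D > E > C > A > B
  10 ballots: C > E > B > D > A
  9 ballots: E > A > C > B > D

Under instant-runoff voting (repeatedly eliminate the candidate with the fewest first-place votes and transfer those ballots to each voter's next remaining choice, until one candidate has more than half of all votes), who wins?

E

Round 1: A 5, B 0, C 10, D 7, E 9. B eliminated.
Round 2: A 5, C 10, D 7, E 9. A eliminated.
Round 3: C 15, D 7, E 9. D eliminated.
Round 4: C 15, E 16. E has a majority (≥16).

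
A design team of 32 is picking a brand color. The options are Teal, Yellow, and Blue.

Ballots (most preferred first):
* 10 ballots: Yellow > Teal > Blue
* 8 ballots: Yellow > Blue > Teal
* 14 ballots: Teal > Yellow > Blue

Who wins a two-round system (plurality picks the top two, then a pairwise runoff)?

Round 1 first-place votes: Teal 14, Yellow 18, Blue 0. Yellow and Teal advance.
Runoff: Yellow is ranked above Teal on 18 ballots, Teal above Yellow on 14.

Yellow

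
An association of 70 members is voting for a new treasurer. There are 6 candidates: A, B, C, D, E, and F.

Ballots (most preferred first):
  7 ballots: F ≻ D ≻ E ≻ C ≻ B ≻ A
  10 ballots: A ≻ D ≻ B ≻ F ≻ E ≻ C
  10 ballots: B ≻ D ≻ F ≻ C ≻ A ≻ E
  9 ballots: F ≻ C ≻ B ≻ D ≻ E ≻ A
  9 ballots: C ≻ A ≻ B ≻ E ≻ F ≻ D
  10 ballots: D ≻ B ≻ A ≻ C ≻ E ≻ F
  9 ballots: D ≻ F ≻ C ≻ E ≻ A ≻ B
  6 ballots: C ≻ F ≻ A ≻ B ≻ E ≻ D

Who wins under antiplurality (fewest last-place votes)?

B

Last-place votes: A 16, B 9, C 10, D 15, E 10, F 10.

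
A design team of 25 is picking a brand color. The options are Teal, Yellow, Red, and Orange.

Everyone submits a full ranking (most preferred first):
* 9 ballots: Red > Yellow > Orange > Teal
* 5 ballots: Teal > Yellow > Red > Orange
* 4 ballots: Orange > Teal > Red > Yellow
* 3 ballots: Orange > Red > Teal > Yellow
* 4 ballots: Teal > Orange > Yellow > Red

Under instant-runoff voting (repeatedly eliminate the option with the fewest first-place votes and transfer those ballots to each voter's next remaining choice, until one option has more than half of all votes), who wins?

Round 1: Teal 9, Yellow 0, Red 9, Orange 7. Yellow eliminated.
Round 2: Teal 9, Red 9, Orange 7. Orange eliminated.
Round 3: Teal 13, Red 12. Teal has a majority (≥13).

Teal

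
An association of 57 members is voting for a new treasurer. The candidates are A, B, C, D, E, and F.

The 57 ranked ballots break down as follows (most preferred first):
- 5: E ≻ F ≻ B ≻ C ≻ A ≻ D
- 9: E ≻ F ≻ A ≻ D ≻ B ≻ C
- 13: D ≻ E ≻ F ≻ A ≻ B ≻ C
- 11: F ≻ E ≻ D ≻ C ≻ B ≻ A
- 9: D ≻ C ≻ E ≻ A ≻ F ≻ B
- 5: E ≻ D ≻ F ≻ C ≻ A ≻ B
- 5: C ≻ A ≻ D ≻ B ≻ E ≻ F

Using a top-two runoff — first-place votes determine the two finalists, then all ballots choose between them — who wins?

E

Round 1 first-place votes: A 0, B 0, C 5, D 22, E 19, F 11. D and E advance.
Runoff: D is ranked above E on 27 ballots, E above D on 30.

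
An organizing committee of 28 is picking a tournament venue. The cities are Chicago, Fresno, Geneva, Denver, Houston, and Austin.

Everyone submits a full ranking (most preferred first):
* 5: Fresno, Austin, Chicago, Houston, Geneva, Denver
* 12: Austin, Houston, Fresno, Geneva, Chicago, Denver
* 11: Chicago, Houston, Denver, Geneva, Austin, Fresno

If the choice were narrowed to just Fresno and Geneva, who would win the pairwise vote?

Fresno

Fresno is ranked above Geneva on 17 ballots; Geneva above Fresno on 11.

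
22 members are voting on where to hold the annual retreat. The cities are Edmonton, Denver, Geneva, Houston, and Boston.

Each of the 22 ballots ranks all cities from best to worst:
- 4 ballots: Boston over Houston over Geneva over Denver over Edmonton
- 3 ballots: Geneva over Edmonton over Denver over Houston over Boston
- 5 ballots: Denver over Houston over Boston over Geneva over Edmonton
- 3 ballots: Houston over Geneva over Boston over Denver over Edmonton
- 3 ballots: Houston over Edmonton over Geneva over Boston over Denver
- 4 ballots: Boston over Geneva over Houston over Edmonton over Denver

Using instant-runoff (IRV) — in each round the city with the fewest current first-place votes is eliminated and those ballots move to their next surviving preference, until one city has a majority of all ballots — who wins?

Boston

Round 1: Edmonton 0, Denver 5, Geneva 3, Houston 6, Boston 8. Edmonton eliminated.
Round 2: Denver 5, Geneva 3, Houston 6, Boston 8. Geneva eliminated.
Round 3: Denver 8, Houston 6, Boston 8. Houston eliminated.
Round 4: Denver 8, Boston 14. Boston has a majority (≥12).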